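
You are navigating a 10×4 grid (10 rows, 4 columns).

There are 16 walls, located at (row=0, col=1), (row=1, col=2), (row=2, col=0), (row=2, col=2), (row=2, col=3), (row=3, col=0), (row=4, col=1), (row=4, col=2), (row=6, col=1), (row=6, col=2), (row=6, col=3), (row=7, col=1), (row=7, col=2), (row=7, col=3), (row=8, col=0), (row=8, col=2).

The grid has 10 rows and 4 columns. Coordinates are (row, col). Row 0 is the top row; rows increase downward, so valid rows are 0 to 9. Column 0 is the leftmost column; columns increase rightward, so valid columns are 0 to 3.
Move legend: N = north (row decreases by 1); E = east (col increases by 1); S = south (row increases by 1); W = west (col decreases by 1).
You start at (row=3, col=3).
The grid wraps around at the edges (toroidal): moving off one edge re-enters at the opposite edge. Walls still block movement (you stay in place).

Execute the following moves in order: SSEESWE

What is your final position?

Start: (row=3, col=3)
  S (south): (row=3, col=3) -> (row=4, col=3)
  S (south): (row=4, col=3) -> (row=5, col=3)
  E (east): (row=5, col=3) -> (row=5, col=0)
  E (east): (row=5, col=0) -> (row=5, col=1)
  S (south): blocked, stay at (row=5, col=1)
  W (west): (row=5, col=1) -> (row=5, col=0)
  E (east): (row=5, col=0) -> (row=5, col=1)
Final: (row=5, col=1)

Answer: Final position: (row=5, col=1)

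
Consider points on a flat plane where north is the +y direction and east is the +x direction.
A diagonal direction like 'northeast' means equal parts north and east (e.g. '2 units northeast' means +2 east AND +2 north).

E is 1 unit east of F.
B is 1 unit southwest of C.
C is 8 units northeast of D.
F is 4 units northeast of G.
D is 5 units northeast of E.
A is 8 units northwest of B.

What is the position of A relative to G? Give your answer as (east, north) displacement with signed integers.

Answer: A is at (east=9, north=24) relative to G.

Derivation:
Place G at the origin (east=0, north=0).
  F is 4 units northeast of G: delta (east=+4, north=+4); F at (east=4, north=4).
  E is 1 unit east of F: delta (east=+1, north=+0); E at (east=5, north=4).
  D is 5 units northeast of E: delta (east=+5, north=+5); D at (east=10, north=9).
  C is 8 units northeast of D: delta (east=+8, north=+8); C at (east=18, north=17).
  B is 1 unit southwest of C: delta (east=-1, north=-1); B at (east=17, north=16).
  A is 8 units northwest of B: delta (east=-8, north=+8); A at (east=9, north=24).
Therefore A relative to G: (east=9, north=24).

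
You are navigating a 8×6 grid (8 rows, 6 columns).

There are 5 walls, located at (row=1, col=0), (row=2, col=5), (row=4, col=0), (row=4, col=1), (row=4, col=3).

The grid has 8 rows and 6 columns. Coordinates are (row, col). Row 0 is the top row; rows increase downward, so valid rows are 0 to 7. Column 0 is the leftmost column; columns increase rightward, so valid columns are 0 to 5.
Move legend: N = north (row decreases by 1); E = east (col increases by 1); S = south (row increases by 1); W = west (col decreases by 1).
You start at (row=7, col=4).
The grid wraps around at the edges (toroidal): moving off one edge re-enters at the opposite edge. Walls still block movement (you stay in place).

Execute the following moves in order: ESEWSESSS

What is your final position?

Answer: Final position: (row=1, col=5)

Derivation:
Start: (row=7, col=4)
  E (east): (row=7, col=4) -> (row=7, col=5)
  S (south): (row=7, col=5) -> (row=0, col=5)
  E (east): (row=0, col=5) -> (row=0, col=0)
  W (west): (row=0, col=0) -> (row=0, col=5)
  S (south): (row=0, col=5) -> (row=1, col=5)
  E (east): blocked, stay at (row=1, col=5)
  [×3]S (south): blocked, stay at (row=1, col=5)
Final: (row=1, col=5)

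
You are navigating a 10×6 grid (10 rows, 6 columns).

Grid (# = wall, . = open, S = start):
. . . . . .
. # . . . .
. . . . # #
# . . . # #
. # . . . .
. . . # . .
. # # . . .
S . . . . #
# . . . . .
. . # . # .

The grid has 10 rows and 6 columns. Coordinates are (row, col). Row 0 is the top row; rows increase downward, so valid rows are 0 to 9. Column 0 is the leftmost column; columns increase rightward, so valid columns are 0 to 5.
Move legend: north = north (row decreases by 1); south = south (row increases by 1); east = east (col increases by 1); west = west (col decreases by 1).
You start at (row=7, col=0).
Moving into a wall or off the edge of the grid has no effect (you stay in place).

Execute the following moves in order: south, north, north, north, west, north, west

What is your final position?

Start: (row=7, col=0)
  south (south): blocked, stay at (row=7, col=0)
  north (north): (row=7, col=0) -> (row=6, col=0)
  north (north): (row=6, col=0) -> (row=5, col=0)
  north (north): (row=5, col=0) -> (row=4, col=0)
  west (west): blocked, stay at (row=4, col=0)
  north (north): blocked, stay at (row=4, col=0)
  west (west): blocked, stay at (row=4, col=0)
Final: (row=4, col=0)

Answer: Final position: (row=4, col=0)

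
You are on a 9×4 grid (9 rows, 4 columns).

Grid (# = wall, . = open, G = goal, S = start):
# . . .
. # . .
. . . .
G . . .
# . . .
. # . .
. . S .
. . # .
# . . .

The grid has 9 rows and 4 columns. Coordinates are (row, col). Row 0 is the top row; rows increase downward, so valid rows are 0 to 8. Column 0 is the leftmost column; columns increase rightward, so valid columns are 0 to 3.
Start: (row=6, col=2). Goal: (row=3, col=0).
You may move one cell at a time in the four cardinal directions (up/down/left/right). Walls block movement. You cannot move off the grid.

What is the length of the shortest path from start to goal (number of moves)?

BFS from (row=6, col=2) until reaching (row=3, col=0):
  Distance 0: (row=6, col=2)
  Distance 1: (row=5, col=2), (row=6, col=1), (row=6, col=3)
  Distance 2: (row=4, col=2), (row=5, col=3), (row=6, col=0), (row=7, col=1), (row=7, col=3)
  Distance 3: (row=3, col=2), (row=4, col=1), (row=4, col=3), (row=5, col=0), (row=7, col=0), (row=8, col=1), (row=8, col=3)
  Distance 4: (row=2, col=2), (row=3, col=1), (row=3, col=3), (row=8, col=2)
  Distance 5: (row=1, col=2), (row=2, col=1), (row=2, col=3), (row=3, col=0)  <- goal reached here
One shortest path (5 moves): (row=6, col=2) -> (row=5, col=2) -> (row=4, col=2) -> (row=4, col=1) -> (row=3, col=1) -> (row=3, col=0)

Answer: Shortest path length: 5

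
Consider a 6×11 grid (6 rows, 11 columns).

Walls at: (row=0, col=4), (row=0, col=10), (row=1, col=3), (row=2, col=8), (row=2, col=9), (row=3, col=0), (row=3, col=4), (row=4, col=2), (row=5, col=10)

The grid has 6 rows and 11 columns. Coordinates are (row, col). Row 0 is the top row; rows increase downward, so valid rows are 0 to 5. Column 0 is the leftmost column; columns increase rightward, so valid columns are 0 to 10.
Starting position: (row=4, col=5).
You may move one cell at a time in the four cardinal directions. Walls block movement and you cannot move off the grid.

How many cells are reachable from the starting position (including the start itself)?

BFS flood-fill from (row=4, col=5):
  Distance 0: (row=4, col=5)
  Distance 1: (row=3, col=5), (row=4, col=4), (row=4, col=6), (row=5, col=5)
  Distance 2: (row=2, col=5), (row=3, col=6), (row=4, col=3), (row=4, col=7), (row=5, col=4), (row=5, col=6)
  Distance 3: (row=1, col=5), (row=2, col=4), (row=2, col=6), (row=3, col=3), (row=3, col=7), (row=4, col=8), (row=5, col=3), (row=5, col=7)
  Distance 4: (row=0, col=5), (row=1, col=4), (row=1, col=6), (row=2, col=3), (row=2, col=7), (row=3, col=2), (row=3, col=8), (row=4, col=9), (row=5, col=2), (row=5, col=8)
  Distance 5: (row=0, col=6), (row=1, col=7), (row=2, col=2), (row=3, col=1), (row=3, col=9), (row=4, col=10), (row=5, col=1), (row=5, col=9)
  Distance 6: (row=0, col=7), (row=1, col=2), (row=1, col=8), (row=2, col=1), (row=3, col=10), (row=4, col=1), (row=5, col=0)
  Distance 7: (row=0, col=2), (row=0, col=8), (row=1, col=1), (row=1, col=9), (row=2, col=0), (row=2, col=10), (row=4, col=0)
  Distance 8: (row=0, col=1), (row=0, col=3), (row=0, col=9), (row=1, col=0), (row=1, col=10)
  Distance 9: (row=0, col=0)
Total reachable: 57 (grid has 57 open cells total)

Answer: Reachable cells: 57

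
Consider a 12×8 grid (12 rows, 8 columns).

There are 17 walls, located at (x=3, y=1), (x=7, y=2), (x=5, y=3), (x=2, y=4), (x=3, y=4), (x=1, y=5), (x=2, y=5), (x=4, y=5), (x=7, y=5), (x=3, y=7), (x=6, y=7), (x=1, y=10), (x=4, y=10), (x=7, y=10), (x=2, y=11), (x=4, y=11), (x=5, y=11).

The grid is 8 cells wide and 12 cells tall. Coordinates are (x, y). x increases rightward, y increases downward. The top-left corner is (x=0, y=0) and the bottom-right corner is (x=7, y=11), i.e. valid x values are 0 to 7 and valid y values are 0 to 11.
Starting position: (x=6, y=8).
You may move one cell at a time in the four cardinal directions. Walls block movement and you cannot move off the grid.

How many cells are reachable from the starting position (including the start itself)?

Answer: Reachable cells: 79

Derivation:
BFS flood-fill from (x=6, y=8):
  Distance 0: (x=6, y=8)
  Distance 1: (x=5, y=8), (x=7, y=8), (x=6, y=9)
  Distance 2: (x=5, y=7), (x=7, y=7), (x=4, y=8), (x=5, y=9), (x=7, y=9), (x=6, y=10)
  Distance 3: (x=5, y=6), (x=7, y=6), (x=4, y=7), (x=3, y=8), (x=4, y=9), (x=5, y=10), (x=6, y=11)
  Distance 4: (x=5, y=5), (x=4, y=6), (x=6, y=6), (x=2, y=8), (x=3, y=9), (x=7, y=11)
  Distance 5: (x=5, y=4), (x=6, y=5), (x=3, y=6), (x=2, y=7), (x=1, y=8), (x=2, y=9), (x=3, y=10)
  Distance 6: (x=4, y=4), (x=6, y=4), (x=3, y=5), (x=2, y=6), (x=1, y=7), (x=0, y=8), (x=1, y=9), (x=2, y=10), (x=3, y=11)
  Distance 7: (x=4, y=3), (x=6, y=3), (x=7, y=4), (x=1, y=6), (x=0, y=7), (x=0, y=9)
  Distance 8: (x=4, y=2), (x=6, y=2), (x=3, y=3), (x=7, y=3), (x=0, y=6), (x=0, y=10)
  Distance 9: (x=4, y=1), (x=6, y=1), (x=3, y=2), (x=5, y=2), (x=2, y=3), (x=0, y=5), (x=0, y=11)
  Distance 10: (x=4, y=0), (x=6, y=0), (x=5, y=1), (x=7, y=1), (x=2, y=2), (x=1, y=3), (x=0, y=4), (x=1, y=11)
  Distance 11: (x=3, y=0), (x=5, y=0), (x=7, y=0), (x=2, y=1), (x=1, y=2), (x=0, y=3), (x=1, y=4)
  Distance 12: (x=2, y=0), (x=1, y=1), (x=0, y=2)
  Distance 13: (x=1, y=0), (x=0, y=1)
  Distance 14: (x=0, y=0)
Total reachable: 79 (grid has 79 open cells total)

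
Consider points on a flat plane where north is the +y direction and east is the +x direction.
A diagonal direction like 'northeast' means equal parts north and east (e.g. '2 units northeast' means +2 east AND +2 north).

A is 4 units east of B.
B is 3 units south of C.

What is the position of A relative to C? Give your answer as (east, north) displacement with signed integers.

Place C at the origin (east=0, north=0).
  B is 3 units south of C: delta (east=+0, north=-3); B at (east=0, north=-3).
  A is 4 units east of B: delta (east=+4, north=+0); A at (east=4, north=-3).
Therefore A relative to C: (east=4, north=-3).

Answer: A is at (east=4, north=-3) relative to C.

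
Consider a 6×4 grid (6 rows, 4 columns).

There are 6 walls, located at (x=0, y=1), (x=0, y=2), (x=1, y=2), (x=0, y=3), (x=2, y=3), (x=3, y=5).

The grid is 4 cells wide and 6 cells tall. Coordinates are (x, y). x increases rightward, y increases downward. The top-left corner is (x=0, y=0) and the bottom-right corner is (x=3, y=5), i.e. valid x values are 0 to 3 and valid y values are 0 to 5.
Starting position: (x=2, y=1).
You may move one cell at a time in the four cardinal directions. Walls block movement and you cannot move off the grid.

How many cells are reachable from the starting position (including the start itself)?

BFS flood-fill from (x=2, y=1):
  Distance 0: (x=2, y=1)
  Distance 1: (x=2, y=0), (x=1, y=1), (x=3, y=1), (x=2, y=2)
  Distance 2: (x=1, y=0), (x=3, y=0), (x=3, y=2)
  Distance 3: (x=0, y=0), (x=3, y=3)
  Distance 4: (x=3, y=4)
  Distance 5: (x=2, y=4)
  Distance 6: (x=1, y=4), (x=2, y=5)
  Distance 7: (x=1, y=3), (x=0, y=4), (x=1, y=5)
  Distance 8: (x=0, y=5)
Total reachable: 18 (grid has 18 open cells total)

Answer: Reachable cells: 18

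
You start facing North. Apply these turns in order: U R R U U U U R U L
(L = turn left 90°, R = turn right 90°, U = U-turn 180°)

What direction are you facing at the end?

Answer: Final heading: South

Derivation:
Start: North
  U (U-turn (180°)) -> South
  R (right (90° clockwise)) -> West
  R (right (90° clockwise)) -> North
  U (U-turn (180°)) -> South
  U (U-turn (180°)) -> North
  U (U-turn (180°)) -> South
  U (U-turn (180°)) -> North
  R (right (90° clockwise)) -> East
  U (U-turn (180°)) -> West
  L (left (90° counter-clockwise)) -> South
Final: South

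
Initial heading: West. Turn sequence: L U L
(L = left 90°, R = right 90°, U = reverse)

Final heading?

Start: West
  L (left (90° counter-clockwise)) -> South
  U (U-turn (180°)) -> North
  L (left (90° counter-clockwise)) -> West
Final: West

Answer: Final heading: West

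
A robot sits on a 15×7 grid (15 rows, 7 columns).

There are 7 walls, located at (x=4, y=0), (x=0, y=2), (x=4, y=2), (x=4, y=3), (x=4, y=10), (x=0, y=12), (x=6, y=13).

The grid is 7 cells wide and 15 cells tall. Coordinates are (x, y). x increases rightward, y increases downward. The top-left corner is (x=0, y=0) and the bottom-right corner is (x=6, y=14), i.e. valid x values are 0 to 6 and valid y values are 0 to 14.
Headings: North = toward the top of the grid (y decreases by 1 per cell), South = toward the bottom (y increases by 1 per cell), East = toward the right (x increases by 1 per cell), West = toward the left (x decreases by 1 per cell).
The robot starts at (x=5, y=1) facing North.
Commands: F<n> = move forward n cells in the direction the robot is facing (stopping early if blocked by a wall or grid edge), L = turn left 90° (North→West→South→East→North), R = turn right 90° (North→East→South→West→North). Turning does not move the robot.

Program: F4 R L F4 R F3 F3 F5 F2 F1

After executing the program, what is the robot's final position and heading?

Start: (x=5, y=1), facing North
  F4: move forward 1/4 (blocked), now at (x=5, y=0)
  R: turn right, now facing East
  L: turn left, now facing North
  F4: move forward 0/4 (blocked), now at (x=5, y=0)
  R: turn right, now facing East
  F3: move forward 1/3 (blocked), now at (x=6, y=0)
  F3: move forward 0/3 (blocked), now at (x=6, y=0)
  F5: move forward 0/5 (blocked), now at (x=6, y=0)
  F2: move forward 0/2 (blocked), now at (x=6, y=0)
  F1: move forward 0/1 (blocked), now at (x=6, y=0)
Final: (x=6, y=0), facing East

Answer: Final position: (x=6, y=0), facing East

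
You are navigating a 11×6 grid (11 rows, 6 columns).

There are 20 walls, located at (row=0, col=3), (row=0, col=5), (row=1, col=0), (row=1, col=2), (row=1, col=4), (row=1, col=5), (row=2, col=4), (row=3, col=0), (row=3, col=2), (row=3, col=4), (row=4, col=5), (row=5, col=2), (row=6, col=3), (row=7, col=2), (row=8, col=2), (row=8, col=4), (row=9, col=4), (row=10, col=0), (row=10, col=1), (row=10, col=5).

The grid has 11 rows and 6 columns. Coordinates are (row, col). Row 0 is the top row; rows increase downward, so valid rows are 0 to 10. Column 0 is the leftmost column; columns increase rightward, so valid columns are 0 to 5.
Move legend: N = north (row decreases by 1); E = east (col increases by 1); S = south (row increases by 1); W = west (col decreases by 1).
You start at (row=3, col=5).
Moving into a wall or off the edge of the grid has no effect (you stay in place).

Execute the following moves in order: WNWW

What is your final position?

Answer: Final position: (row=2, col=5)

Derivation:
Start: (row=3, col=5)
  W (west): blocked, stay at (row=3, col=5)
  N (north): (row=3, col=5) -> (row=2, col=5)
  W (west): blocked, stay at (row=2, col=5)
  W (west): blocked, stay at (row=2, col=5)
Final: (row=2, col=5)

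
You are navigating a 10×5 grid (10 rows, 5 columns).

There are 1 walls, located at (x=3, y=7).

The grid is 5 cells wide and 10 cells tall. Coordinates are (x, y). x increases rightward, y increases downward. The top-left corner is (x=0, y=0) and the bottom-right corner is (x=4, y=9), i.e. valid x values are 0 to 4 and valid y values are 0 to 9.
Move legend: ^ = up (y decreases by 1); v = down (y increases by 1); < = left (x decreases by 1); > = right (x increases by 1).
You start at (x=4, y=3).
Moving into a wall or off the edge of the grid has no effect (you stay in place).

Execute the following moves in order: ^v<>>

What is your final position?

Start: (x=4, y=3)
  ^ (up): (x=4, y=3) -> (x=4, y=2)
  v (down): (x=4, y=2) -> (x=4, y=3)
  < (left): (x=4, y=3) -> (x=3, y=3)
  > (right): (x=3, y=3) -> (x=4, y=3)
  > (right): blocked, stay at (x=4, y=3)
Final: (x=4, y=3)

Answer: Final position: (x=4, y=3)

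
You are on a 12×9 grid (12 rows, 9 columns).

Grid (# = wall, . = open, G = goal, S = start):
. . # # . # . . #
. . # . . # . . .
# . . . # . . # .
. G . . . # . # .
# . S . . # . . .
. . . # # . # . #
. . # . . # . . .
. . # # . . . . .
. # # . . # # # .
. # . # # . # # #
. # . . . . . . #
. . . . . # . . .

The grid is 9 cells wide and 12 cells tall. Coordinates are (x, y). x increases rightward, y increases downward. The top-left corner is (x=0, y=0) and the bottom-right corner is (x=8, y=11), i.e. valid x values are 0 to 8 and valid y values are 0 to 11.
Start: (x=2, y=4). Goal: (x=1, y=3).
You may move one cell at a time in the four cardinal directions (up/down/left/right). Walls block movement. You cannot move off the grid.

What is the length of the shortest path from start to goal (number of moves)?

Answer: Shortest path length: 2

Derivation:
BFS from (x=2, y=4) until reaching (x=1, y=3):
  Distance 0: (x=2, y=4)
  Distance 1: (x=2, y=3), (x=1, y=4), (x=3, y=4), (x=2, y=5)
  Distance 2: (x=2, y=2), (x=1, y=3), (x=3, y=3), (x=4, y=4), (x=1, y=5)  <- goal reached here
One shortest path (2 moves): (x=2, y=4) -> (x=1, y=4) -> (x=1, y=3)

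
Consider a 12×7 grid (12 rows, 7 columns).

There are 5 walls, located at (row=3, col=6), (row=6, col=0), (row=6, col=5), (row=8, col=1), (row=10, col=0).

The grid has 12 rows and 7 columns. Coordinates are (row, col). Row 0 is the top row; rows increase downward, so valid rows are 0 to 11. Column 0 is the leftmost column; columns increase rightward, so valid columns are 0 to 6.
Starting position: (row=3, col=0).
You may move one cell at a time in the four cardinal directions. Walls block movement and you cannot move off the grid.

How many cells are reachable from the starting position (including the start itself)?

Answer: Reachable cells: 79

Derivation:
BFS flood-fill from (row=3, col=0):
  Distance 0: (row=3, col=0)
  Distance 1: (row=2, col=0), (row=3, col=1), (row=4, col=0)
  Distance 2: (row=1, col=0), (row=2, col=1), (row=3, col=2), (row=4, col=1), (row=5, col=0)
  Distance 3: (row=0, col=0), (row=1, col=1), (row=2, col=2), (row=3, col=3), (row=4, col=2), (row=5, col=1)
  Distance 4: (row=0, col=1), (row=1, col=2), (row=2, col=3), (row=3, col=4), (row=4, col=3), (row=5, col=2), (row=6, col=1)
  Distance 5: (row=0, col=2), (row=1, col=3), (row=2, col=4), (row=3, col=5), (row=4, col=4), (row=5, col=3), (row=6, col=2), (row=7, col=1)
  Distance 6: (row=0, col=3), (row=1, col=4), (row=2, col=5), (row=4, col=5), (row=5, col=4), (row=6, col=3), (row=7, col=0), (row=7, col=2)
  Distance 7: (row=0, col=4), (row=1, col=5), (row=2, col=6), (row=4, col=6), (row=5, col=5), (row=6, col=4), (row=7, col=3), (row=8, col=0), (row=8, col=2)
  Distance 8: (row=0, col=5), (row=1, col=6), (row=5, col=6), (row=7, col=4), (row=8, col=3), (row=9, col=0), (row=9, col=2)
  Distance 9: (row=0, col=6), (row=6, col=6), (row=7, col=5), (row=8, col=4), (row=9, col=1), (row=9, col=3), (row=10, col=2)
  Distance 10: (row=7, col=6), (row=8, col=5), (row=9, col=4), (row=10, col=1), (row=10, col=3), (row=11, col=2)
  Distance 11: (row=8, col=6), (row=9, col=5), (row=10, col=4), (row=11, col=1), (row=11, col=3)
  Distance 12: (row=9, col=6), (row=10, col=5), (row=11, col=0), (row=11, col=4)
  Distance 13: (row=10, col=6), (row=11, col=5)
  Distance 14: (row=11, col=6)
Total reachable: 79 (grid has 79 open cells total)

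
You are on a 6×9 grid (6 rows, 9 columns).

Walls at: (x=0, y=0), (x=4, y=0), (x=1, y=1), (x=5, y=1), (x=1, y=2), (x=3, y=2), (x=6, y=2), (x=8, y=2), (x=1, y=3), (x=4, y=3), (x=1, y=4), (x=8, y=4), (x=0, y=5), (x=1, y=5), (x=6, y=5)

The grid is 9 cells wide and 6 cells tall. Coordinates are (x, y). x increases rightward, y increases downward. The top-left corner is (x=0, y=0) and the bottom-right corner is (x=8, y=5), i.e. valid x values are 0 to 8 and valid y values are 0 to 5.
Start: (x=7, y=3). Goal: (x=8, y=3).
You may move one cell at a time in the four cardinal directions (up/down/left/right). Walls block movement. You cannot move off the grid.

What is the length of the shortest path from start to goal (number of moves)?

Answer: Shortest path length: 1

Derivation:
BFS from (x=7, y=3) until reaching (x=8, y=3):
  Distance 0: (x=7, y=3)
  Distance 1: (x=7, y=2), (x=6, y=3), (x=8, y=3), (x=7, y=4)  <- goal reached here
One shortest path (1 moves): (x=7, y=3) -> (x=8, y=3)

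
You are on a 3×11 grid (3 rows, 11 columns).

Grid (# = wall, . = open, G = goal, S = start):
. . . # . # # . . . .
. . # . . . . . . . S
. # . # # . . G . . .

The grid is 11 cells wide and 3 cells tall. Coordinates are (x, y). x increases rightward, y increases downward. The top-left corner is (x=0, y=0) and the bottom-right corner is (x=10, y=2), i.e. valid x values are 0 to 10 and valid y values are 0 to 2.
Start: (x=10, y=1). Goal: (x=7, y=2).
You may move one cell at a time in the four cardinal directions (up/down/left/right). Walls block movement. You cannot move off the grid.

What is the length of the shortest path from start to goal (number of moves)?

Answer: Shortest path length: 4

Derivation:
BFS from (x=10, y=1) until reaching (x=7, y=2):
  Distance 0: (x=10, y=1)
  Distance 1: (x=10, y=0), (x=9, y=1), (x=10, y=2)
  Distance 2: (x=9, y=0), (x=8, y=1), (x=9, y=2)
  Distance 3: (x=8, y=0), (x=7, y=1), (x=8, y=2)
  Distance 4: (x=7, y=0), (x=6, y=1), (x=7, y=2)  <- goal reached here
One shortest path (4 moves): (x=10, y=1) -> (x=9, y=1) -> (x=8, y=1) -> (x=7, y=1) -> (x=7, y=2)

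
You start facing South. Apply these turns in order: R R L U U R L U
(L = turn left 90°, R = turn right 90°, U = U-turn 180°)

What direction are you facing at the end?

Answer: Final heading: East

Derivation:
Start: South
  R (right (90° clockwise)) -> West
  R (right (90° clockwise)) -> North
  L (left (90° counter-clockwise)) -> West
  U (U-turn (180°)) -> East
  U (U-turn (180°)) -> West
  R (right (90° clockwise)) -> North
  L (left (90° counter-clockwise)) -> West
  U (U-turn (180°)) -> East
Final: East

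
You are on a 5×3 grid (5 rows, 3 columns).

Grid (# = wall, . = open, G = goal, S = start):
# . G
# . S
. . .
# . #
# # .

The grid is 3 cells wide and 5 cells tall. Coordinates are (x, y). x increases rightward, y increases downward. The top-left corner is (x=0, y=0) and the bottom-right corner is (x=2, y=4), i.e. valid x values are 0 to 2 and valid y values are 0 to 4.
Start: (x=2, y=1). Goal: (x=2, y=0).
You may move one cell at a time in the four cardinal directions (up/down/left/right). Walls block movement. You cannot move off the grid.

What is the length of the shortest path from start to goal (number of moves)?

BFS from (x=2, y=1) until reaching (x=2, y=0):
  Distance 0: (x=2, y=1)
  Distance 1: (x=2, y=0), (x=1, y=1), (x=2, y=2)  <- goal reached here
One shortest path (1 moves): (x=2, y=1) -> (x=2, y=0)

Answer: Shortest path length: 1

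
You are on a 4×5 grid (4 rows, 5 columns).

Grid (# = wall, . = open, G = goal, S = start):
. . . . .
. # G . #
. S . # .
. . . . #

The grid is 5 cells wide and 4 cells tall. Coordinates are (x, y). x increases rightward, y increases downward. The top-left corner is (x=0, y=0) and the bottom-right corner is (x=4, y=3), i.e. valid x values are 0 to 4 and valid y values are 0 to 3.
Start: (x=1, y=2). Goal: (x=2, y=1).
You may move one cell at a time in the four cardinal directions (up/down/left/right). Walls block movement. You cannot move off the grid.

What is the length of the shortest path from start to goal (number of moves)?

BFS from (x=1, y=2) until reaching (x=2, y=1):
  Distance 0: (x=1, y=2)
  Distance 1: (x=0, y=2), (x=2, y=2), (x=1, y=3)
  Distance 2: (x=0, y=1), (x=2, y=1), (x=0, y=3), (x=2, y=3)  <- goal reached here
One shortest path (2 moves): (x=1, y=2) -> (x=2, y=2) -> (x=2, y=1)

Answer: Shortest path length: 2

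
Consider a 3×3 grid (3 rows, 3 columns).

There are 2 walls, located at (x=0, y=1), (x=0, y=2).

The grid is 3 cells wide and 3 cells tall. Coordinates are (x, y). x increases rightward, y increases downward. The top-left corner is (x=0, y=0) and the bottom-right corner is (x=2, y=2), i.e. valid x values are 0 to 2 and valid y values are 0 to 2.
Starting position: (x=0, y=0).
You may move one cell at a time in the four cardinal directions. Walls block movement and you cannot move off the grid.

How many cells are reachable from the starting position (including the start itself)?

BFS flood-fill from (x=0, y=0):
  Distance 0: (x=0, y=0)
  Distance 1: (x=1, y=0)
  Distance 2: (x=2, y=0), (x=1, y=1)
  Distance 3: (x=2, y=1), (x=1, y=2)
  Distance 4: (x=2, y=2)
Total reachable: 7 (grid has 7 open cells total)

Answer: Reachable cells: 7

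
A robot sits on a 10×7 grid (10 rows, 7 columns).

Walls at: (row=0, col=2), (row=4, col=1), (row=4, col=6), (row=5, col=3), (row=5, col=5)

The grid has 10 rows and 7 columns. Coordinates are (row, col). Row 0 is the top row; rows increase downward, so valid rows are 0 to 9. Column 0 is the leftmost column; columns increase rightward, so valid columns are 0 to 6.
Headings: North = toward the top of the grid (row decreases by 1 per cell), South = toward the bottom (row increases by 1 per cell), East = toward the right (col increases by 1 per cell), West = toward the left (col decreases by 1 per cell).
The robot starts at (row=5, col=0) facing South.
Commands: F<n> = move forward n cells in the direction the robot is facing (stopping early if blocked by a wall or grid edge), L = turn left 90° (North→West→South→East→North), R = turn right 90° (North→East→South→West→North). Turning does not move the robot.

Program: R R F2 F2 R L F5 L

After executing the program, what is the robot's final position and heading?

Start: (row=5, col=0), facing South
  R: turn right, now facing West
  R: turn right, now facing North
  F2: move forward 2, now at (row=3, col=0)
  F2: move forward 2, now at (row=1, col=0)
  R: turn right, now facing East
  L: turn left, now facing North
  F5: move forward 1/5 (blocked), now at (row=0, col=0)
  L: turn left, now facing West
Final: (row=0, col=0), facing West

Answer: Final position: (row=0, col=0), facing West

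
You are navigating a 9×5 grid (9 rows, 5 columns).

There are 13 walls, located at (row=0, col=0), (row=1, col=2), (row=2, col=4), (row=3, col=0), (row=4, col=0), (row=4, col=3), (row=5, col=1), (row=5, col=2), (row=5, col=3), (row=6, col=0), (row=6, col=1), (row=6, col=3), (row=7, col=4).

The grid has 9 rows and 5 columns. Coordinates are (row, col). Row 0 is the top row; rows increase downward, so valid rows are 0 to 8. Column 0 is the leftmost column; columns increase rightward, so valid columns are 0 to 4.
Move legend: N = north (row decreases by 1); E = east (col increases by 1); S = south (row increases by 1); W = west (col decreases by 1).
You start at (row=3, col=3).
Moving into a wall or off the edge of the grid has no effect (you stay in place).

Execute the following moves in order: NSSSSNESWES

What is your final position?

Start: (row=3, col=3)
  N (north): (row=3, col=3) -> (row=2, col=3)
  S (south): (row=2, col=3) -> (row=3, col=3)
  [×3]S (south): blocked, stay at (row=3, col=3)
  N (north): (row=3, col=3) -> (row=2, col=3)
  E (east): blocked, stay at (row=2, col=3)
  S (south): (row=2, col=3) -> (row=3, col=3)
  W (west): (row=3, col=3) -> (row=3, col=2)
  E (east): (row=3, col=2) -> (row=3, col=3)
  S (south): blocked, stay at (row=3, col=3)
Final: (row=3, col=3)

Answer: Final position: (row=3, col=3)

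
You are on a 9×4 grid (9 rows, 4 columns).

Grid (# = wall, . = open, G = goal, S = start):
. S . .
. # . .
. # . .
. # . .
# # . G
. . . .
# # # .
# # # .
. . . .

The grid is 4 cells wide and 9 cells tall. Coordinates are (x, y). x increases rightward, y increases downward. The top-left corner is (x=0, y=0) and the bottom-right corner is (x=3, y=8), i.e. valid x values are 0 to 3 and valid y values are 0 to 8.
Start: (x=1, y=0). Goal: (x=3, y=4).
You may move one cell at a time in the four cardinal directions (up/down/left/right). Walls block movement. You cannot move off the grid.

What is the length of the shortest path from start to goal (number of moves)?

Answer: Shortest path length: 6

Derivation:
BFS from (x=1, y=0) until reaching (x=3, y=4):
  Distance 0: (x=1, y=0)
  Distance 1: (x=0, y=0), (x=2, y=0)
  Distance 2: (x=3, y=0), (x=0, y=1), (x=2, y=1)
  Distance 3: (x=3, y=1), (x=0, y=2), (x=2, y=2)
  Distance 4: (x=3, y=2), (x=0, y=3), (x=2, y=3)
  Distance 5: (x=3, y=3), (x=2, y=4)
  Distance 6: (x=3, y=4), (x=2, y=5)  <- goal reached here
One shortest path (6 moves): (x=1, y=0) -> (x=2, y=0) -> (x=3, y=0) -> (x=3, y=1) -> (x=3, y=2) -> (x=3, y=3) -> (x=3, y=4)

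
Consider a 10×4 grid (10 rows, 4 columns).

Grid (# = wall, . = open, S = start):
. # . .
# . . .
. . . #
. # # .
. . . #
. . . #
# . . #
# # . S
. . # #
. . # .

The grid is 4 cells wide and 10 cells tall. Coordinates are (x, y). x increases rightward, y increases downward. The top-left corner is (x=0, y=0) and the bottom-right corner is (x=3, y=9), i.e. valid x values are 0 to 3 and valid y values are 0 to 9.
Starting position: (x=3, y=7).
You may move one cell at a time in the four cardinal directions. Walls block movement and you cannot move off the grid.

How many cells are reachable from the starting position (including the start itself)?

Answer: Reachable cells: 19

Derivation:
BFS flood-fill from (x=3, y=7):
  Distance 0: (x=3, y=7)
  Distance 1: (x=2, y=7)
  Distance 2: (x=2, y=6)
  Distance 3: (x=2, y=5), (x=1, y=6)
  Distance 4: (x=2, y=4), (x=1, y=5)
  Distance 5: (x=1, y=4), (x=0, y=5)
  Distance 6: (x=0, y=4)
  Distance 7: (x=0, y=3)
  Distance 8: (x=0, y=2)
  Distance 9: (x=1, y=2)
  Distance 10: (x=1, y=1), (x=2, y=2)
  Distance 11: (x=2, y=1)
  Distance 12: (x=2, y=0), (x=3, y=1)
  Distance 13: (x=3, y=0)
Total reachable: 19 (grid has 26 open cells total)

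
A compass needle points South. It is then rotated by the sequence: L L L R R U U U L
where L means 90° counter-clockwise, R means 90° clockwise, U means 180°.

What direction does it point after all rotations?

Start: South
  L (left (90° counter-clockwise)) -> East
  L (left (90° counter-clockwise)) -> North
  L (left (90° counter-clockwise)) -> West
  R (right (90° clockwise)) -> North
  R (right (90° clockwise)) -> East
  U (U-turn (180°)) -> West
  U (U-turn (180°)) -> East
  U (U-turn (180°)) -> West
  L (left (90° counter-clockwise)) -> South
Final: South

Answer: Final heading: South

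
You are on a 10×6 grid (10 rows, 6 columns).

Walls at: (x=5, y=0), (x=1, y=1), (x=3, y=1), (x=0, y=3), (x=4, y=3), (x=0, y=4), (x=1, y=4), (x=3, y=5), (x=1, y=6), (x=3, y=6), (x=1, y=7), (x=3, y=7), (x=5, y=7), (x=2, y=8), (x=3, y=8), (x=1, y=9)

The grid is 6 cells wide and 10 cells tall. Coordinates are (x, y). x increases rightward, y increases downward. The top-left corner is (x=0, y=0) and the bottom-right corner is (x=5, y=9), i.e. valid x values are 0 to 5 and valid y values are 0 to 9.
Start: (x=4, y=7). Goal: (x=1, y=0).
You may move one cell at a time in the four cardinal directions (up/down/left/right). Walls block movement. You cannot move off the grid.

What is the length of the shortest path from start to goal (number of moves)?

BFS from (x=4, y=7) until reaching (x=1, y=0):
  Distance 0: (x=4, y=7)
  Distance 1: (x=4, y=6), (x=4, y=8)
  Distance 2: (x=4, y=5), (x=5, y=6), (x=5, y=8), (x=4, y=9)
  Distance 3: (x=4, y=4), (x=5, y=5), (x=3, y=9), (x=5, y=9)
  Distance 4: (x=3, y=4), (x=5, y=4), (x=2, y=9)
  Distance 5: (x=3, y=3), (x=5, y=3), (x=2, y=4)
  Distance 6: (x=3, y=2), (x=5, y=2), (x=2, y=3), (x=2, y=5)
  Distance 7: (x=5, y=1), (x=2, y=2), (x=4, y=2), (x=1, y=3), (x=1, y=5), (x=2, y=6)
  Distance 8: (x=2, y=1), (x=4, y=1), (x=1, y=2), (x=0, y=5), (x=2, y=7)
  Distance 9: (x=2, y=0), (x=4, y=0), (x=0, y=2), (x=0, y=6)
  Distance 10: (x=1, y=0), (x=3, y=0), (x=0, y=1), (x=0, y=7)  <- goal reached here
One shortest path (10 moves): (x=4, y=7) -> (x=4, y=6) -> (x=4, y=5) -> (x=4, y=4) -> (x=3, y=4) -> (x=2, y=4) -> (x=2, y=3) -> (x=2, y=2) -> (x=2, y=1) -> (x=2, y=0) -> (x=1, y=0)

Answer: Shortest path length: 10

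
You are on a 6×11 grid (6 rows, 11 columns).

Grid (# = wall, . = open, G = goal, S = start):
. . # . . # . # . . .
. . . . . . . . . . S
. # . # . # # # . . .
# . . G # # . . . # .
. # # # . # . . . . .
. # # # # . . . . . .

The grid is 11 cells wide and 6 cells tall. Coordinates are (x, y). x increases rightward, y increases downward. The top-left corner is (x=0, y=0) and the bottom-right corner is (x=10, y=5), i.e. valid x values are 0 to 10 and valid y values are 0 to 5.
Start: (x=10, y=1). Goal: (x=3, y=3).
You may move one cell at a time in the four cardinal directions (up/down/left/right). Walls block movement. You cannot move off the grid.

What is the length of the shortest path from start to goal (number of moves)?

Answer: Shortest path length: 11

Derivation:
BFS from (x=10, y=1) until reaching (x=3, y=3):
  Distance 0: (x=10, y=1)
  Distance 1: (x=10, y=0), (x=9, y=1), (x=10, y=2)
  Distance 2: (x=9, y=0), (x=8, y=1), (x=9, y=2), (x=10, y=3)
  Distance 3: (x=8, y=0), (x=7, y=1), (x=8, y=2), (x=10, y=4)
  Distance 4: (x=6, y=1), (x=8, y=3), (x=9, y=4), (x=10, y=5)
  Distance 5: (x=6, y=0), (x=5, y=1), (x=7, y=3), (x=8, y=4), (x=9, y=5)
  Distance 6: (x=4, y=1), (x=6, y=3), (x=7, y=4), (x=8, y=5)
  Distance 7: (x=4, y=0), (x=3, y=1), (x=4, y=2), (x=6, y=4), (x=7, y=5)
  Distance 8: (x=3, y=0), (x=2, y=1), (x=6, y=5)
  Distance 9: (x=1, y=1), (x=2, y=2), (x=5, y=5)
  Distance 10: (x=1, y=0), (x=0, y=1), (x=2, y=3)
  Distance 11: (x=0, y=0), (x=0, y=2), (x=1, y=3), (x=3, y=3)  <- goal reached here
One shortest path (11 moves): (x=10, y=1) -> (x=9, y=1) -> (x=8, y=1) -> (x=7, y=1) -> (x=6, y=1) -> (x=5, y=1) -> (x=4, y=1) -> (x=3, y=1) -> (x=2, y=1) -> (x=2, y=2) -> (x=2, y=3) -> (x=3, y=3)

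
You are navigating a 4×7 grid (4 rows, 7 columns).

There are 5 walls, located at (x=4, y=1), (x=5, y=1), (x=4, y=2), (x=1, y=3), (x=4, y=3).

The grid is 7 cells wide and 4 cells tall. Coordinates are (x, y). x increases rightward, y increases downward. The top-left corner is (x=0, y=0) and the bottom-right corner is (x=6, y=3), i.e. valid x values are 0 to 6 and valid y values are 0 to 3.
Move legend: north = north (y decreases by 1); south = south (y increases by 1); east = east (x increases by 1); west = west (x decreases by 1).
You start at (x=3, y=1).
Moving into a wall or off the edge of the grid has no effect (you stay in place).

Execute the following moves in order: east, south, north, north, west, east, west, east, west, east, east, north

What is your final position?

Start: (x=3, y=1)
  east (east): blocked, stay at (x=3, y=1)
  south (south): (x=3, y=1) -> (x=3, y=2)
  north (north): (x=3, y=2) -> (x=3, y=1)
  north (north): (x=3, y=1) -> (x=3, y=0)
  west (west): (x=3, y=0) -> (x=2, y=0)
  east (east): (x=2, y=0) -> (x=3, y=0)
  west (west): (x=3, y=0) -> (x=2, y=0)
  east (east): (x=2, y=0) -> (x=3, y=0)
  west (west): (x=3, y=0) -> (x=2, y=0)
  east (east): (x=2, y=0) -> (x=3, y=0)
  east (east): (x=3, y=0) -> (x=4, y=0)
  north (north): blocked, stay at (x=4, y=0)
Final: (x=4, y=0)

Answer: Final position: (x=4, y=0)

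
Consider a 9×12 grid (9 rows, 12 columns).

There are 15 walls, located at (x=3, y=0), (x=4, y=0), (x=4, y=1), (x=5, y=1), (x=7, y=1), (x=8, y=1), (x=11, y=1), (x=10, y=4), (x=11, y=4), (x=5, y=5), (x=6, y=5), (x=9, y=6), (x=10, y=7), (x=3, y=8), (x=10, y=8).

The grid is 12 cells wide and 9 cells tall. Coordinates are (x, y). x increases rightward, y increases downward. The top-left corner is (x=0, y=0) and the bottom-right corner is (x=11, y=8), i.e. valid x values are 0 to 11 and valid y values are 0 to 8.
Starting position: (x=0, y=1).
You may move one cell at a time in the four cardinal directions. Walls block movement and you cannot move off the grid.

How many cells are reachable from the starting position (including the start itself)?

BFS flood-fill from (x=0, y=1):
  Distance 0: (x=0, y=1)
  Distance 1: (x=0, y=0), (x=1, y=1), (x=0, y=2)
  Distance 2: (x=1, y=0), (x=2, y=1), (x=1, y=2), (x=0, y=3)
  Distance 3: (x=2, y=0), (x=3, y=1), (x=2, y=2), (x=1, y=3), (x=0, y=4)
  Distance 4: (x=3, y=2), (x=2, y=3), (x=1, y=4), (x=0, y=5)
  Distance 5: (x=4, y=2), (x=3, y=3), (x=2, y=4), (x=1, y=5), (x=0, y=6)
  Distance 6: (x=5, y=2), (x=4, y=3), (x=3, y=4), (x=2, y=5), (x=1, y=6), (x=0, y=7)
  Distance 7: (x=6, y=2), (x=5, y=3), (x=4, y=4), (x=3, y=5), (x=2, y=6), (x=1, y=7), (x=0, y=8)
  Distance 8: (x=6, y=1), (x=7, y=2), (x=6, y=3), (x=5, y=4), (x=4, y=5), (x=3, y=6), (x=2, y=7), (x=1, y=8)
  Distance 9: (x=6, y=0), (x=8, y=2), (x=7, y=3), (x=6, y=4), (x=4, y=6), (x=3, y=7), (x=2, y=8)
  Distance 10: (x=5, y=0), (x=7, y=0), (x=9, y=2), (x=8, y=3), (x=7, y=4), (x=5, y=6), (x=4, y=7)
  Distance 11: (x=8, y=0), (x=9, y=1), (x=10, y=2), (x=9, y=3), (x=8, y=4), (x=7, y=5), (x=6, y=6), (x=5, y=7), (x=4, y=8)
  Distance 12: (x=9, y=0), (x=10, y=1), (x=11, y=2), (x=10, y=3), (x=9, y=4), (x=8, y=5), (x=7, y=6), (x=6, y=7), (x=5, y=8)
  Distance 13: (x=10, y=0), (x=11, y=3), (x=9, y=5), (x=8, y=6), (x=7, y=7), (x=6, y=8)
  Distance 14: (x=11, y=0), (x=10, y=5), (x=8, y=7), (x=7, y=8)
  Distance 15: (x=11, y=5), (x=10, y=6), (x=9, y=7), (x=8, y=8)
  Distance 16: (x=11, y=6), (x=9, y=8)
  Distance 17: (x=11, y=7)
  Distance 18: (x=11, y=8)
Total reachable: 93 (grid has 93 open cells total)

Answer: Reachable cells: 93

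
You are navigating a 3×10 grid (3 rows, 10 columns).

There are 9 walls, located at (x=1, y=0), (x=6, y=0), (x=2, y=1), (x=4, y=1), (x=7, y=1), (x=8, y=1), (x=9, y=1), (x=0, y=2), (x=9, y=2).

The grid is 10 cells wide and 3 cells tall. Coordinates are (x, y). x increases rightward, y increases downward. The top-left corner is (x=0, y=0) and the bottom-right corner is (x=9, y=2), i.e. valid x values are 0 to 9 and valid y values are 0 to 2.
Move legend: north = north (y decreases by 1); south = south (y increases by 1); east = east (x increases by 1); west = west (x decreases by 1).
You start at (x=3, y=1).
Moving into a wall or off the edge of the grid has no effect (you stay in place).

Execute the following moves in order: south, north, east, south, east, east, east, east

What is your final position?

Start: (x=3, y=1)
  south (south): (x=3, y=1) -> (x=3, y=2)
  north (north): (x=3, y=2) -> (x=3, y=1)
  east (east): blocked, stay at (x=3, y=1)
  south (south): (x=3, y=1) -> (x=3, y=2)
  east (east): (x=3, y=2) -> (x=4, y=2)
  east (east): (x=4, y=2) -> (x=5, y=2)
  east (east): (x=5, y=2) -> (x=6, y=2)
  east (east): (x=6, y=2) -> (x=7, y=2)
Final: (x=7, y=2)

Answer: Final position: (x=7, y=2)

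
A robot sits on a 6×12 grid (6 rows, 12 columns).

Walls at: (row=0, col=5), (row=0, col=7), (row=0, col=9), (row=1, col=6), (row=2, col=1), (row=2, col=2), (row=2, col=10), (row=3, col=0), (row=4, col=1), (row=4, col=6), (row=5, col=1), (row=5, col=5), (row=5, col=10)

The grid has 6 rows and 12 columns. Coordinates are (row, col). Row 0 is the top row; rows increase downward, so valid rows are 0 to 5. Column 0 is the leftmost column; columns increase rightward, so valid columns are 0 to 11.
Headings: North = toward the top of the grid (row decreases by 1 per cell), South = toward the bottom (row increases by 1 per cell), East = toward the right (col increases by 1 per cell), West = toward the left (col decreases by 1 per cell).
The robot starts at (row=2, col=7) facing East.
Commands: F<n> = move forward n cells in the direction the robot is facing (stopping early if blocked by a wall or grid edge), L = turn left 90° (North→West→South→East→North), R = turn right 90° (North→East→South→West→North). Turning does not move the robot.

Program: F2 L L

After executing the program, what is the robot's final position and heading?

Answer: Final position: (row=2, col=9), facing West

Derivation:
Start: (row=2, col=7), facing East
  F2: move forward 2, now at (row=2, col=9)
  L: turn left, now facing North
  L: turn left, now facing West
Final: (row=2, col=9), facing West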